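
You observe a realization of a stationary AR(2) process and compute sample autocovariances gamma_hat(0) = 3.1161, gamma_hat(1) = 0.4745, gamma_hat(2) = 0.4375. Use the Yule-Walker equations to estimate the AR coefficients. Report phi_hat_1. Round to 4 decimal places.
\hat\phi_{1} = 0.1340

The Yule-Walker equations for an AR(p) process read, in matrix form,
  Gamma_p phi = r_p,   with   (Gamma_p)_{ij} = gamma(|i - j|),
                       (r_p)_i = gamma(i),   i,j = 1..p.
Substitute the sample gammas (Toeplitz matrix and right-hand side of size 2):
  Gamma_p = [[3.1161, 0.4745], [0.4745, 3.1161]]
  r_p     = [0.4745, 0.4375]
Written out:
  3.1161 phi_1 + 0.4745 phi_2 = 0.4745
  0.4745 phi_1 + 3.1161 phi_2 = 0.4375
Solve by Cramer's rule:
  det = gamma(0)^2 - gamma(1)^2 = (3.1161)^2 - (0.4745)^2 = 9.71007921 - 0.22515025 = 9.48492896
  phi_hat_1 = [gamma(1) gamma(0) - gamma(1) gamma(2)] / det = [(0.4745)(3.1161) - (0.4745)(0.4375)] / 9.48492896 = 1.2709957 / 9.48492896 = 0.134
  phi_hat_2 = [gamma(0) gamma(2) - gamma(1)^2] / det = [(3.1161)(0.4375) - (0.4745)^2] / 9.48492896 = 1.1381435 / 9.48492896 = 0.12
So phi_hat = [0.1340, 0.1200].
Therefore phi_hat_1 = 0.1340.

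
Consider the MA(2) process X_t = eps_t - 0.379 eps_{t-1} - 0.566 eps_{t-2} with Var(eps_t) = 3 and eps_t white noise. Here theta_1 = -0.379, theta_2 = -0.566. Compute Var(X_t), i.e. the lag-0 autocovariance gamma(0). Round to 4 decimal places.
\gamma(0) = 4.3920

For an MA(q) process X_t = eps_t + sum_i theta_i eps_{t-i} with
Var(eps_t) = sigma^2, the variance is
  gamma(0) = sigma^2 * (1 + sum_i theta_i^2).
  sum_i theta_i^2 = (-0.379)^2 + (-0.566)^2 = 0.143641 + 0.320356 = 0.463997.
  gamma(0) = 3 * (1 + 0.463997) = 3 * 1.463997 = 4.391991, which rounds to 4.3920.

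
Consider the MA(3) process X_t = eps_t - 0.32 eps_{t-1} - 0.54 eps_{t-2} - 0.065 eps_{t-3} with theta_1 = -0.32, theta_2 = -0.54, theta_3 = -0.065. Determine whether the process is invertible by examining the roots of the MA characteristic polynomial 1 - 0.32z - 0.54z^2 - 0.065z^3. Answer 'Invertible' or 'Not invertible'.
\text{Invertible}

The MA(q) characteristic polynomial is P(z) = 1 - 0.32z - 0.54z^2 - 0.065z^3.
Invertibility requires all roots to lie outside the unit circle, i.e. |z| > 1 for every root.
Degree 3: look for a simple real root z0 first, then factor out (1 - z/z0) and solve the remaining quadratic.
Testing z0 = -2: P(-2) = 1 + (-0.32)(-2) + (-0.54)(-2)^2 + (-0.065)(-2)^3
  = 1 + (0.64) + (-2.16) + (0.52) = 0.  So z_0 = -2 is a root, |z_0| = 2.
Divide out the factor (1 + 0.5 z) = (1 - z/z0) (since 1/z0 = -0.5):
  P(z) = (1 + 0.5 z)(1 + (-0.82) z + (-0.13) z^2)
  [check: z-coef -0.82 - (-0.5) = -0.32; z^2-coef -0.13 - (-0.5)(-0.82) = -0.54; z^3-coef -(-0.5)(-0.13) = -0.065.]
Remaining roots from the quadratic factor 1 + (-0.82) z + (-0.13) z^2:
  Set 1 + (-0.82) z + (-0.13) z^2 = 0, i.e. a z^2 + b z + c = 0 with a = -0.13, b = -0.82, c = 1.
  Discriminant D = b^2 - 4ac = (-0.82)^2 - 4*(-0.13)*1 = 0.6724 - (-0.52) = 1.1924.
  D >= 0, so the roots are real: z = (-b +/- sqrt(D)) / (2a) = (0.82 +/- 1.091971) / (-0.26).
    z_1 = (0.82 + 1.091971) / (-0.26) = -7.3537,   |z_1| = 7.3537.
    z_2 = (0.82 - 1.091971) / (-0.26) = 1.046,   |z_2| = 1.046.
Moduli of all roots: 2.0000, 7.3537, 1.0460.
All moduli strictly greater than 1? Yes.
Verdict: Invertible.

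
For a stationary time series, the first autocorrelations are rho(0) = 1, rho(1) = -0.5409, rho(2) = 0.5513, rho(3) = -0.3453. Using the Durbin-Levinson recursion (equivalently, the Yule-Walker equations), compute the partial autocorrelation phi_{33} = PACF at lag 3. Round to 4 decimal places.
\phi_{33} = 0.0680

The PACF at lag k is phi_{kk}, the last component of the solution
to the Yule-Walker system G_k phi = r_k where
  (G_k)_{ij} = rho(|i - j|), (r_k)_i = rho(i), i,j = 1..k.
Equivalently, Durbin-Levinson gives phi_{kk} iteratively:
  phi_{11} = rho(1)
  phi_{kk} = [rho(k) - sum_{j=1..k-1} phi_{k-1,j} rho(k-j)]
            / [1 - sum_{j=1..k-1} phi_{k-1,j} rho(j)],
  phi_{k,j} = phi_{k-1,j} - phi_{kk} phi_{k-1,k-j},  j = 1..k-1.
Step k = 1:
  phi_11 = rho(1) = -0.5409.
Step k = 2:
  phi_22 = [rho(2) - phi_11 rho(1)] / [1 - phi_11 rho(1)] = [0.5513 - (-0.5409)(-0.5409)] / [1 - (-0.5409)(-0.5409)]
         = 0.25872719 / 0.70742719 = 0.36573.
  Update: phi_21 = phi_11 - phi_22 phi_11 = -0.5409 - (0.36573)(-0.5409) = -0.343077.
Step k = 3:
  phi_33 = [rho(3) - phi_21 rho(2) - phi_22 rho(1)] / [1 - phi_21 rho(1) - phi_22 rho(2)]
    numerator   = -0.3453 - (-0.343077)(0.5513) - (0.36573)(-0.5409) = 0.04166146
    denominator = 1 - (-0.343077)(-0.5409) - (0.36573)(0.5513) = 0.61280295
  phi_33 = 0.04166146 / 0.61280295 = 0.068.
Therefore phi_{33} = 0.0680.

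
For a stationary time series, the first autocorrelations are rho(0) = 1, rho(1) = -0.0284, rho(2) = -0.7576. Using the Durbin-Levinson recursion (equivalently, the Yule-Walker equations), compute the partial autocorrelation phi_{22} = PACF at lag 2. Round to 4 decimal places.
\phi_{22} = -0.7590

The PACF at lag k is phi_{kk}, the last component of the solution
to the Yule-Walker system G_k phi = r_k where
  (G_k)_{ij} = rho(|i - j|), (r_k)_i = rho(i), i,j = 1..k.
Equivalently, Durbin-Levinson gives phi_{kk} iteratively:
  phi_{11} = rho(1)
  phi_{kk} = [rho(k) - sum_{j=1..k-1} phi_{k-1,j} rho(k-j)]
            / [1 - sum_{j=1..k-1} phi_{k-1,j} rho(j)],
  phi_{k,j} = phi_{k-1,j} - phi_{kk} phi_{k-1,k-j},  j = 1..k-1.
Step k = 1:
  phi_11 = rho(1) = -0.0284.
Step k = 2:
  phi_22 = [rho(2) - phi_11 rho(1)] / [1 - phi_11 rho(1)] = [-0.7576 - (-0.0284)(-0.0284)] / [1 - (-0.0284)(-0.0284)]
         = -0.75840656 / 0.99919344 = -0.759.
Therefore phi_{22} = -0.7590.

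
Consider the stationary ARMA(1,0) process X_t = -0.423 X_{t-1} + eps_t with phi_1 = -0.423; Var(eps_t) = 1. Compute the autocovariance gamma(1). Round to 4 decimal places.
\gamma(1) = -0.5152

Multiply the model equation by X_{t-k} and take expectations. With theta_0 = psi_0 = 1 and psi_j the MA(infinity) weights, this gives
  gamma(k) - sum_i phi_i gamma(k-i) = c_k,
  c_k = sigma^2 * sum_{j=k..q} theta_j psi_{j-k}   (c_k = 0 for k > q),
using gamma(-m) = gamma(m).
Pure AR (q = 0): c_0 = sigma^2 = 1, c_k = 0 for k >= 1.
Equations for k = 0 and k = 1 (AR order 1):
  gamma(0) = phi_1 gamma(1) + c_0
  gamma(1) = phi_1 gamma(0) + c_1
Substituting the second into the first: gamma(0) (1 - phi_1^2) = c_0 + phi_1 c_1, so
  gamma(0) = c_0 / (1 - phi_1^2) = 1 / (1 - (-0.423)^2) = 1 / 0.821071 = 1.217921.
  gamma(1) = phi_1 gamma(0) = (-0.423)(1.217921) = -0.515181.
Therefore gamma(1) = -0.5152 (to 4 decimal places).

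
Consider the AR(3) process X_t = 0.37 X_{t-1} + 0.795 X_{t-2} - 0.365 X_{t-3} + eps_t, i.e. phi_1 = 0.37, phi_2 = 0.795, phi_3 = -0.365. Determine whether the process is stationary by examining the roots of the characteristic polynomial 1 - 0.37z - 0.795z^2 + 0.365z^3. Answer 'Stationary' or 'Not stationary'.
\text{Stationary}

The AR(p) characteristic polynomial is P(z) = 1 - 0.37z - 0.795z^2 + 0.365z^3.
Stationarity requires all roots to lie outside the unit circle, i.e. |z| > 1 for every root.
Degree 3: look for a simple real root z0 first, then factor out (1 - z/z0) and solve the remaining quadratic.
Testing z0 = 2: P(2) = 1 + (-0.37)(2) + (-0.795)(2)^2 + (0.365)(2)^3
  = 1 + (-0.74) + (-3.18) + (2.92) = 0.  So z_0 = 2 is a root, |z_0| = 2.
Divide out the factor (1 - 0.5 z) = (1 - z/z0) (since 1/z0 = 0.5):
  P(z) = (1 - 0.5 z)(1 + (0.13) z + (-0.73) z^2)
  [check: z-coef 0.13 - (0.5) = -0.37; z^2-coef -0.73 - (0.5)(0.13) = -0.795; z^3-coef -(0.5)(-0.73) = 0.365.]
Remaining roots from the quadratic factor 1 + (0.13) z + (-0.73) z^2:
  Set 1 + (0.13) z + (-0.73) z^2 = 0, i.e. a z^2 + b z + c = 0 with a = -0.73, b = 0.13, c = 1.
  Discriminant D = b^2 - 4ac = (0.13)^2 - 4*(-0.73)*1 = 0.0169 - (-2.92) = 2.9369.
  D >= 0, so the roots are real: z = (-b +/- sqrt(D)) / (2a) = (-0.13 +/- 1.713739) / (-1.46).
    z_1 = (-0.13 + 1.713739) / (-1.46) = -1.0848,   |z_1| = 1.0848.
    z_2 = (-0.13 - 1.713739) / (-1.46) = 1.2628,   |z_2| = 1.2628.
Moduli of all roots: 2.0000, 1.0848, 1.2628.
All moduli strictly greater than 1? Yes.
Verdict: Stationary.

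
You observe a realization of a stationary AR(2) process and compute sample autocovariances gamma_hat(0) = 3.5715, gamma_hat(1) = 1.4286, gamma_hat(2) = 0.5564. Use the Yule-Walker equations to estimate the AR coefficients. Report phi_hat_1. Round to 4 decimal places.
\hat\phi_{1} = 0.4020

The Yule-Walker equations for an AR(p) process read, in matrix form,
  Gamma_p phi = r_p,   with   (Gamma_p)_{ij} = gamma(|i - j|),
                       (r_p)_i = gamma(i),   i,j = 1..p.
Substitute the sample gammas (Toeplitz matrix and right-hand side of size 2):
  Gamma_p = [[3.5715, 1.4286], [1.4286, 3.5715]]
  r_p     = [1.4286, 0.5564]
Written out:
  3.5715 phi_1 + 1.4286 phi_2 = 1.4286
  1.4286 phi_1 + 3.5715 phi_2 = 0.5564
Solve by Cramer's rule:
  det = gamma(0)^2 - gamma(1)^2 = (3.5715)^2 - (1.4286)^2 = 12.75561225 - 2.04089796 = 10.71471429
  phi_hat_1 = [gamma(1) gamma(0) - gamma(1) gamma(2)] / det = [(1.4286)(3.5715) - (1.4286)(0.5564)] / 10.71471429 = 4.30737186 / 10.71471429 = 0.402
  phi_hat_2 = [gamma(0) gamma(2) - gamma(1)^2] / det = [(3.5715)(0.5564) - (1.4286)^2] / 10.71471429 = -0.05371536 / 10.71471429 = -0.005
So phi_hat = [0.4020, -0.0050].
Therefore phi_hat_1 = 0.4020.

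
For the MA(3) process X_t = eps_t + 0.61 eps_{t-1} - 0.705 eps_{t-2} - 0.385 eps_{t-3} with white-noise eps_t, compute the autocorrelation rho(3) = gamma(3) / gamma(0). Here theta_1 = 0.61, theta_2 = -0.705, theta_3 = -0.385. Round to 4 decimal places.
\rho(3) = -0.1908

For an MA(q) process with theta_0 = 1, the autocovariance is
  gamma(k) = sigma^2 * sum_{i=0..q-k} theta_i * theta_{i+k},
and rho(k) = gamma(k) / gamma(0). Sigma^2 cancels.
  numerator   = (1)*(-0.385) = -0.385.
  denominator = (1)^2 + (0.61)^2 + (-0.705)^2 + (-0.385)^2 = 2.01735.
  rho(3) = -0.385 / 2.01735 = -0.1908.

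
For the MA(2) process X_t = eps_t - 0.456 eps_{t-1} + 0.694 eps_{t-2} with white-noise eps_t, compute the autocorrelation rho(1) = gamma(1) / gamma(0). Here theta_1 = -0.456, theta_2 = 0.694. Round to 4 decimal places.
\rho(1) = -0.4572

For an MA(q) process with theta_0 = 1, the autocovariance is
  gamma(k) = sigma^2 * sum_{i=0..q-k} theta_i * theta_{i+k},
and rho(k) = gamma(k) / gamma(0). Sigma^2 cancels.
  numerator   = (1)*(-0.456) + (-0.456)*(0.694) = -0.772464.
  denominator = (1)^2 + (-0.456)^2 + (0.694)^2 = 1.689572.
  rho(1) = -0.772464 / 1.689572 = -0.4572.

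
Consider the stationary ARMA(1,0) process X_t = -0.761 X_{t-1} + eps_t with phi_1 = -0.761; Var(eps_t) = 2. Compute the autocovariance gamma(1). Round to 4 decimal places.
\gamma(1) = -3.6162

Multiply the model equation by X_{t-k} and take expectations. With theta_0 = psi_0 = 1 and psi_j the MA(infinity) weights, this gives
  gamma(k) - sum_i phi_i gamma(k-i) = c_k,
  c_k = sigma^2 * sum_{j=k..q} theta_j psi_{j-k}   (c_k = 0 for k > q),
using gamma(-m) = gamma(m).
Pure AR (q = 0): c_0 = sigma^2 = 2, c_k = 0 for k >= 1.
Equations for k = 0 and k = 1 (AR order 1):
  gamma(0) = phi_1 gamma(1) + c_0
  gamma(1) = phi_1 gamma(0) + c_1
Substituting the second into the first: gamma(0) (1 - phi_1^2) = c_0 + phi_1 c_1, so
  gamma(0) = c_0 / (1 - phi_1^2) = 2 / (1 - (-0.761)^2) = 2 / 0.420879 = 4.75196.
  gamma(1) = phi_1 gamma(0) = (-0.761)(4.75196) = -3.616241.
Therefore gamma(1) = -3.6162 (to 4 decimal places).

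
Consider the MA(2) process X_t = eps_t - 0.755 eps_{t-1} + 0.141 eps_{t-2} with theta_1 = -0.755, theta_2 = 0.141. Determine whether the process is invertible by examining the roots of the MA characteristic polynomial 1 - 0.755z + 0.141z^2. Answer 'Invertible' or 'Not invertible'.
\text{Invertible}

The MA(q) characteristic polynomial is P(z) = 1 - 0.755z + 0.141z^2.
Invertibility requires all roots to lie outside the unit circle, i.e. |z| > 1 for every root.
Set 1 + (-0.755) z + (0.141) z^2 = 0, i.e. a z^2 + b z + c = 0 with a = 0.141, b = -0.755, c = 1.
Discriminant D = b^2 - 4ac = (-0.755)^2 - 4*(0.141)*1 = 0.570025 - (0.564) = 0.006025.
D >= 0, so the roots are real: z = (-b +/- sqrt(D)) / (2a) = (0.755 +/- 0.077621) / (0.282).
  z_1 = (0.755 + 0.077621) / (0.282) = 2.9526,   |z_1| = 2.9526.
  z_2 = (0.755 - 0.077621) / (0.282) = 2.4021,   |z_2| = 2.4021.
Moduli of all roots: 2.9526, 2.4021.
All moduli strictly greater than 1? Yes.
Verdict: Invertible.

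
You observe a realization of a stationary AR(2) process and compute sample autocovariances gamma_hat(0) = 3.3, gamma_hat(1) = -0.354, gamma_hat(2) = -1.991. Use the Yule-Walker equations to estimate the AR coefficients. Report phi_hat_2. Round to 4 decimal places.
\hat\phi_{2} = -0.6220

The Yule-Walker equations for an AR(p) process read, in matrix form,
  Gamma_p phi = r_p,   with   (Gamma_p)_{ij} = gamma(|i - j|),
                       (r_p)_i = gamma(i),   i,j = 1..p.
Substitute the sample gammas (Toeplitz matrix and right-hand side of size 2):
  Gamma_p = [[3.3, -0.354], [-0.354, 3.3]]
  r_p     = [-0.354, -1.991]
Written out:
  3.3 phi_1 - 0.354 phi_2 = -0.354
  -0.354 phi_1 + 3.3 phi_2 = -1.991
Solve by Cramer's rule:
  det = gamma(0)^2 - gamma(1)^2 = (3.3)^2 - (-0.354)^2 = 10.89 - 0.125316 = 10.764684
  phi_hat_1 = [gamma(1) gamma(0) - gamma(1) gamma(2)] / det = [(-0.354)(3.3) - (-0.354)(-1.991)] / 10.764684 = -1.873014 / 10.764684 = -0.174
  phi_hat_2 = [gamma(0) gamma(2) - gamma(1)^2] / det = [(3.3)(-1.991) - (-0.354)^2] / 10.764684 = -6.695616 / 10.764684 = -0.622
So phi_hat = [-0.1740, -0.6220].
Therefore phi_hat_2 = -0.6220.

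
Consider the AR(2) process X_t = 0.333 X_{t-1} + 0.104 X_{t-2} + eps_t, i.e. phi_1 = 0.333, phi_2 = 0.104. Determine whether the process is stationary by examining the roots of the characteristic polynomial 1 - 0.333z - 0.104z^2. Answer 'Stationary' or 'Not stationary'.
\text{Stationary}

The AR(p) characteristic polynomial is P(z) = 1 - 0.333z - 0.104z^2.
Stationarity requires all roots to lie outside the unit circle, i.e. |z| > 1 for every root.
Set 1 + (-0.333) z + (-0.104) z^2 = 0, i.e. a z^2 + b z + c = 0 with a = -0.104, b = -0.333, c = 1.
Discriminant D = b^2 - 4ac = (-0.333)^2 - 4*(-0.104)*1 = 0.110889 - (-0.416) = 0.526889.
D >= 0, so the roots are real: z = (-b +/- sqrt(D)) / (2a) = (0.333 +/- 0.725871) / (-0.208).
  z_1 = (0.333 + 0.725871) / (-0.208) = -5.0907,   |z_1| = 5.0907.
  z_2 = (0.333 - 0.725871) / (-0.208) = 1.8888,   |z_2| = 1.8888.
Moduli of all roots: 5.0907, 1.8888.
All moduli strictly greater than 1? Yes.
Verdict: Stationary.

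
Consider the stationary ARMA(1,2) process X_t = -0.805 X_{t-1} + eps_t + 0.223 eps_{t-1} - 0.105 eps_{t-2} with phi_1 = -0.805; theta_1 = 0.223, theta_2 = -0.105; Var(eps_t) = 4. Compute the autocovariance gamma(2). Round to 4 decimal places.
\gamma(2) = 3.1084

Multiply the model equation by X_{t-k} and take expectations. With theta_0 = psi_0 = 1 and psi_j the MA(infinity) weights, this gives
  gamma(k) - sum_i phi_i gamma(k-i) = c_k,
  c_k = sigma^2 * sum_{j=k..q} theta_j psi_{j-k}   (c_k = 0 for k > q),
using gamma(-m) = gamma(m).
psi-weights needed (psi_j = theta_j + sum_i phi_i psi_{j-i}):
  psi_1 = theta_1 + phi_1 = 0.223 + (-0.805) = -0.582
  psi_2 = theta_2 + phi_1 psi_1 = -0.105 + (-0.805)(-0.582) = 0.36351
Right-hand sides:
  c_0 = sigma^2 (1 + theta_1 psi_1 + theta_2 psi_2) = 4 * (1 + (0.223)(-0.582) + (-0.105)(0.36351)) = 4 * 0.832045 = 3.328182
  c_1 = sigma^2 (theta_1 + theta_2 psi_1) = 4 * (0.223 + (-0.105)(-0.582)) = 1.13644
  c_2 = sigma^2 theta_2 = 4 * (-0.105) = -0.42
Equations for k = 0 and k = 1 (AR order 1):
  gamma(0) = phi_1 gamma(1) + c_0
  gamma(1) = phi_1 gamma(0) + c_1
Substituting the second into the first: gamma(0) (1 - phi_1^2) = c_0 + phi_1 c_1, so
  gamma(0) = (c_0 + phi_1 c_1) / (1 - phi_1^2) = (3.328182 + (-0.805)(1.13644)) / (1 - (-0.805)^2) = 2.413348 / 0.351975 = 6.856588.
  gamma(1) = phi_1 gamma(0) + c_1 = (-0.805)(6.856588) + (1.13644) = -4.383113.
For k = 2: gamma(2) = phi_1 gamma(1) + c_2
  = (-0.805)(-4.383113) + (-0.42) = 3.108406.
Therefore gamma(2) = 3.1084 (to 4 decimal places).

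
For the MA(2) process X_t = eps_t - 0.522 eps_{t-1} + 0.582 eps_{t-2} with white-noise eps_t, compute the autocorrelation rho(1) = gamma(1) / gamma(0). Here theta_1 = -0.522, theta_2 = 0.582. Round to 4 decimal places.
\rho(1) = -0.5125

For an MA(q) process with theta_0 = 1, the autocovariance is
  gamma(k) = sigma^2 * sum_{i=0..q-k} theta_i * theta_{i+k},
and rho(k) = gamma(k) / gamma(0). Sigma^2 cancels.
  numerator   = (1)*(-0.522) + (-0.522)*(0.582) = -0.825804.
  denominator = (1)^2 + (-0.522)^2 + (0.582)^2 = 1.611208.
  rho(1) = -0.825804 / 1.611208 = -0.5125.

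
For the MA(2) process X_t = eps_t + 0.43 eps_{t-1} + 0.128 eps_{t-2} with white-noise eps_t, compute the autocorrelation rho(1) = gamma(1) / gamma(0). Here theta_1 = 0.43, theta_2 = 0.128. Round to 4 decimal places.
\rho(1) = 0.4038

For an MA(q) process with theta_0 = 1, the autocovariance is
  gamma(k) = sigma^2 * sum_{i=0..q-k} theta_i * theta_{i+k},
and rho(k) = gamma(k) / gamma(0). Sigma^2 cancels.
  numerator   = (1)*(0.43) + (0.43)*(0.128) = 0.48504.
  denominator = (1)^2 + (0.43)^2 + (0.128)^2 = 1.201284.
  rho(1) = 0.48504 / 1.201284 = 0.4038.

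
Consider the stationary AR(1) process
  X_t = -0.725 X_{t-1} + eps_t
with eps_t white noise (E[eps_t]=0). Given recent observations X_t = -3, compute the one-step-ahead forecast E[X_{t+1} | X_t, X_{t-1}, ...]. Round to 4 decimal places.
E[X_{t+1} \mid \mathcal F_t] = 2.1750

For an AR(p) model X_t = c + sum_i phi_i X_{t-i} + eps_t, the
one-step-ahead conditional mean is
  E[X_{t+1} | X_t, ...] = c + sum_i phi_i X_{t+1-i}.
Substitute known values:
  E[X_{t+1} | ...] = (-0.725) * (-3)
                   = 2.1750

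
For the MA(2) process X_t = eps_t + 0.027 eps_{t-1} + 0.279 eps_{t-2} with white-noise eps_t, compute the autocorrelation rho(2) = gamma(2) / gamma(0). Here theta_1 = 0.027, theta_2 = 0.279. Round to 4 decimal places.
\rho(2) = 0.2587

For an MA(q) process with theta_0 = 1, the autocovariance is
  gamma(k) = sigma^2 * sum_{i=0..q-k} theta_i * theta_{i+k},
and rho(k) = gamma(k) / gamma(0). Sigma^2 cancels.
  numerator   = (1)*(0.279) = 0.279.
  denominator = (1)^2 + (0.027)^2 + (0.279)^2 = 1.07857.
  rho(2) = 0.279 / 1.07857 = 0.2587.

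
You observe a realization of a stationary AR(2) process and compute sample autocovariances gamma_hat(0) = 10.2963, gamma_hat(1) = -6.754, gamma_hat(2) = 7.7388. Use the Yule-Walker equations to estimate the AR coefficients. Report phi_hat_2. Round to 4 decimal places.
\hat\phi_{2} = 0.5640

The Yule-Walker equations for an AR(p) process read, in matrix form,
  Gamma_p phi = r_p,   with   (Gamma_p)_{ij} = gamma(|i - j|),
                       (r_p)_i = gamma(i),   i,j = 1..p.
Substitute the sample gammas (Toeplitz matrix and right-hand side of size 2):
  Gamma_p = [[10.2963, -6.754], [-6.754, 10.2963]]
  r_p     = [-6.754, 7.7388]
Written out:
  10.2963 phi_1 - 6.754 phi_2 = -6.754
  -6.754 phi_1 + 10.2963 phi_2 = 7.7388
Solve by Cramer's rule:
  det = gamma(0)^2 - gamma(1)^2 = (10.2963)^2 - (-6.754)^2 = 106.01379369 - 45.616516 = 60.39727769
  phi_hat_1 = [gamma(1) gamma(0) - gamma(1) gamma(2)] / det = [(-6.754)(10.2963) - (-6.754)(7.7388)] / 60.39727769 = -17.273355 / 60.39727769 = -0.286
  phi_hat_2 = [gamma(0) gamma(2) - gamma(1)^2] / det = [(10.2963)(7.7388) - (-6.754)^2] / 60.39727769 = 34.06449044 / 60.39727769 = 0.564
So phi_hat = [-0.2860, 0.5640].
Therefore phi_hat_2 = 0.5640.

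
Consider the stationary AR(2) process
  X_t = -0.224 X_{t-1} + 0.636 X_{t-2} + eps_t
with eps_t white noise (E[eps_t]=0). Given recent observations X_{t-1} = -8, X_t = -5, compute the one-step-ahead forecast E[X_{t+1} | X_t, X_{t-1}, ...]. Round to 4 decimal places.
E[X_{t+1} \mid \mathcal F_t] = -3.9680

For an AR(p) model X_t = c + sum_i phi_i X_{t-i} + eps_t, the
one-step-ahead conditional mean is
  E[X_{t+1} | X_t, ...] = c + sum_i phi_i X_{t+1-i}.
Substitute known values:
  E[X_{t+1} | ...] = (-0.224) * (-5) + (0.636) * (-8)
                   = -3.9680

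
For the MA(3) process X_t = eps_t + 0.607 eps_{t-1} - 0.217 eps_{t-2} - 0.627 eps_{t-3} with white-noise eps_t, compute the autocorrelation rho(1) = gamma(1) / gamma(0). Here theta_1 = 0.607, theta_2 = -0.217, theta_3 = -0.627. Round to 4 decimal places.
\rho(1) = 0.3380

For an MA(q) process with theta_0 = 1, the autocovariance is
  gamma(k) = sigma^2 * sum_{i=0..q-k} theta_i * theta_{i+k},
and rho(k) = gamma(k) / gamma(0). Sigma^2 cancels.
  numerator   = (1)*(0.607) + (0.607)*(-0.217) + (-0.217)*(-0.627) = 0.61134.
  denominator = (1)^2 + (0.607)^2 + (-0.217)^2 + (-0.627)^2 = 1.808667.
  rho(1) = 0.61134 / 1.808667 = 0.3380.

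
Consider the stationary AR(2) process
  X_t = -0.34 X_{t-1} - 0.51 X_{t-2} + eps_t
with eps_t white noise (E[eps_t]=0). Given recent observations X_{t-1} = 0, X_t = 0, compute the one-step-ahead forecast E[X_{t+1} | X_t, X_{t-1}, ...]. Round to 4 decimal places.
E[X_{t+1} \mid \mathcal F_t] = 0.0000

For an AR(p) model X_t = c + sum_i phi_i X_{t-i} + eps_t, the
one-step-ahead conditional mean is
  E[X_{t+1} | X_t, ...] = c + sum_i phi_i X_{t+1-i}.
Substitute known values:
  E[X_{t+1} | ...] = (-0.34) * (0) + (-0.51) * (0)
                   = 0.0000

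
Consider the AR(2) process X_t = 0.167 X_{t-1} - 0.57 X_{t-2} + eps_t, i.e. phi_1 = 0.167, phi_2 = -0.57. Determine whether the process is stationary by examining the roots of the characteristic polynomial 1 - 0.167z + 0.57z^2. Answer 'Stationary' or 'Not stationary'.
\text{Stationary}

The AR(p) characteristic polynomial is P(z) = 1 - 0.167z + 0.57z^2.
Stationarity requires all roots to lie outside the unit circle, i.e. |z| > 1 for every root.
Set 1 + (-0.167) z + (0.57) z^2 = 0, i.e. a z^2 + b z + c = 0 with a = 0.57, b = -0.167, c = 1.
Discriminant D = b^2 - 4ac = (-0.167)^2 - 4*(0.57)*1 = 0.027889 - (2.28) = -2.252111.
D < 0, so the roots are the complex-conjugate pair z = (-b +/- i sqrt(-D)) / (2a) = 0.1465 +/- 1.3164i.
For a conjugate pair |z|^2 = z * conj(z) = (product of roots) = c/a = 1/(0.57) = 1.754386, so |z| = sqrt(1.754386) = 1.3245 for both roots.
Moduli of all roots: 1.3245, 1.3245.
All moduli strictly greater than 1? Yes.
Verdict: Stationary.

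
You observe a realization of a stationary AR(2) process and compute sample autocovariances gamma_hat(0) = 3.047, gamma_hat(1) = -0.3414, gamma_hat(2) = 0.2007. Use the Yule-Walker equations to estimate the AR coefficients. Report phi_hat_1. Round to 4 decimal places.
\hat\phi_{1} = -0.1060

The Yule-Walker equations for an AR(p) process read, in matrix form,
  Gamma_p phi = r_p,   with   (Gamma_p)_{ij} = gamma(|i - j|),
                       (r_p)_i = gamma(i),   i,j = 1..p.
Substitute the sample gammas (Toeplitz matrix and right-hand side of size 2):
  Gamma_p = [[3.047, -0.3414], [-0.3414, 3.047]]
  r_p     = [-0.3414, 0.2007]
Written out:
  3.047 phi_1 - 0.3414 phi_2 = -0.3414
  -0.3414 phi_1 + 3.047 phi_2 = 0.2007
Solve by Cramer's rule:
  det = gamma(0)^2 - gamma(1)^2 = (3.047)^2 - (-0.3414)^2 = 9.284209 - 0.11655396 = 9.16765504
  phi_hat_1 = [gamma(1) gamma(0) - gamma(1) gamma(2)] / det = [(-0.3414)(3.047) - (-0.3414)(0.2007)] / 9.16765504 = -0.97172682 / 9.16765504 = -0.106
  phi_hat_2 = [gamma(0) gamma(2) - gamma(1)^2] / det = [(3.047)(0.2007) - (-0.3414)^2] / 9.16765504 = 0.49497894 / 9.16765504 = 0.054
So phi_hat = [-0.1060, 0.0540].
Therefore phi_hat_1 = -0.1060.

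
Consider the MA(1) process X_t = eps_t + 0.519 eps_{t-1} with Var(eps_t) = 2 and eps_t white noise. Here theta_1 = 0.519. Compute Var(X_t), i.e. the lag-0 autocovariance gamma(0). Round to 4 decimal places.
\gamma(0) = 2.5387

For an MA(q) process X_t = eps_t + sum_i theta_i eps_{t-i} with
Var(eps_t) = sigma^2, the variance is
  gamma(0) = sigma^2 * (1 + sum_i theta_i^2).
  sum_i theta_i^2 = (0.519)^2 = 0.269361.
  gamma(0) = 2 * (1 + 0.269361) = 2 * 1.269361 = 2.538722, which rounds to 2.5387.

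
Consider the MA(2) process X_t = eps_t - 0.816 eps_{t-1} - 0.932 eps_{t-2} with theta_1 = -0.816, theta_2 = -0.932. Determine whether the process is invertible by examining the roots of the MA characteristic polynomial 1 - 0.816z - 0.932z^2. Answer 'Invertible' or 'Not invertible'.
\text{Not invertible}

The MA(q) characteristic polynomial is P(z) = 1 - 0.816z - 0.932z^2.
Invertibility requires all roots to lie outside the unit circle, i.e. |z| > 1 for every root.
Set 1 + (-0.816) z + (-0.932) z^2 = 0, i.e. a z^2 + b z + c = 0 with a = -0.932, b = -0.816, c = 1.
Discriminant D = b^2 - 4ac = (-0.816)^2 - 4*(-0.932)*1 = 0.665856 - (-3.728) = 4.393856.
D >= 0, so the roots are real: z = (-b +/- sqrt(D)) / (2a) = (0.816 +/- 2.096153) / (-1.864).
  z_1 = (0.816 + 2.096153) / (-1.864) = -1.5623,   |z_1| = 1.5623.
  z_2 = (0.816 - 2.096153) / (-1.864) = 0.6868,   |z_2| = 0.6868.
Moduli of all roots: 1.5623, 0.6868.
All moduli strictly greater than 1? No.
Verdict: Not invertible.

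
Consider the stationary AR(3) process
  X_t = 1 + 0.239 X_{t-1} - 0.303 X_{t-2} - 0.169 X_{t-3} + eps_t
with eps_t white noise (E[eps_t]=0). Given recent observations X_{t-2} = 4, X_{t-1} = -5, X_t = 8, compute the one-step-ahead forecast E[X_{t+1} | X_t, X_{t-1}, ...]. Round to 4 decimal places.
E[X_{t+1} \mid \mathcal F_t] = 3.7510

For an AR(p) model X_t = c + sum_i phi_i X_{t-i} + eps_t, the
one-step-ahead conditional mean is
  E[X_{t+1} | X_t, ...] = c + sum_i phi_i X_{t+1-i}.
Substitute known values:
  E[X_{t+1} | ...] = 1 + (0.239) * (8) + (-0.303) * (-5) + (-0.169) * (4)
                   = 3.7510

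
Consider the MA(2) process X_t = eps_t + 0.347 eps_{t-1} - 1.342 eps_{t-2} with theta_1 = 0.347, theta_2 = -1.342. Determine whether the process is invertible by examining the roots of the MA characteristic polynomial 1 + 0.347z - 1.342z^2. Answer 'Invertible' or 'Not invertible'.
\text{Not invertible}

The MA(q) characteristic polynomial is P(z) = 1 + 0.347z - 1.342z^2.
Invertibility requires all roots to lie outside the unit circle, i.e. |z| > 1 for every root.
Set 1 + (0.347) z + (-1.342) z^2 = 0, i.e. a z^2 + b z + c = 0 with a = -1.342, b = 0.347, c = 1.
Discriminant D = b^2 - 4ac = (0.347)^2 - 4*(-1.342)*1 = 0.120409 - (-5.368) = 5.488409.
D >= 0, so the roots are real: z = (-b +/- sqrt(D)) / (2a) = (-0.347 +/- 2.342735) / (-2.684).
  z_1 = (-0.347 + 2.342735) / (-2.684) = -0.7436,   |z_1| = 0.7436.
  z_2 = (-0.347 - 2.342735) / (-2.684) = 1.0021,   |z_2| = 1.0021.
Moduli of all roots: 0.7436, 1.0021.
All moduli strictly greater than 1? No.
Verdict: Not invertible.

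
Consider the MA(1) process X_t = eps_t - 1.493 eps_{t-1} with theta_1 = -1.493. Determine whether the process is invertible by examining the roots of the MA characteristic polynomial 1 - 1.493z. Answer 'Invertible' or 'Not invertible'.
\text{Not invertible}

The MA(q) characteristic polynomial is P(z) = 1 - 1.493z.
Invertibility requires all roots to lie outside the unit circle, i.e. |z| > 1 for every root.
This is linear in z: 1 + (-1.493) z = 0  =>  z = -1/(-1.493) = 0.669792,  |z| = 0.669792.
Moduli of all roots: 0.6698.
All moduli strictly greater than 1? No.
Verdict: Not invertible.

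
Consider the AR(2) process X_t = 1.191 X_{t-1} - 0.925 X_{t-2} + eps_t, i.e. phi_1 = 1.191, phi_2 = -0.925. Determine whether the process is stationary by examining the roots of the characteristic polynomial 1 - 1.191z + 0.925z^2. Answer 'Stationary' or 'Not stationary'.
\text{Stationary}

The AR(p) characteristic polynomial is P(z) = 1 - 1.191z + 0.925z^2.
Stationarity requires all roots to lie outside the unit circle, i.e. |z| > 1 for every root.
Set 1 + (-1.191) z + (0.925) z^2 = 0, i.e. a z^2 + b z + c = 0 with a = 0.925, b = -1.191, c = 1.
Discriminant D = b^2 - 4ac = (-1.191)^2 - 4*(0.925)*1 = 1.418481 - (3.7) = -2.281519.
D < 0, so the roots are the complex-conjugate pair z = (-b +/- i sqrt(-D)) / (2a) = 0.6438 +/- 0.8165i.
For a conjugate pair |z|^2 = z * conj(z) = (product of roots) = c/a = 1/(0.925) = 1.081081, so |z| = sqrt(1.081081) = 1.0398 for both roots.
Moduli of all roots: 1.0398, 1.0398.
All moduli strictly greater than 1? Yes.
Verdict: Stationary.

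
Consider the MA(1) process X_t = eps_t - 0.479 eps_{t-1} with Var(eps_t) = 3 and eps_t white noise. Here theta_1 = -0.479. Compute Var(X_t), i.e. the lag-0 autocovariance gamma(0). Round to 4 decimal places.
\gamma(0) = 3.6883

For an MA(q) process X_t = eps_t + sum_i theta_i eps_{t-i} with
Var(eps_t) = sigma^2, the variance is
  gamma(0) = sigma^2 * (1 + sum_i theta_i^2).
  sum_i theta_i^2 = (-0.479)^2 = 0.229441.
  gamma(0) = 3 * (1 + 0.229441) = 3 * 1.229441 = 3.688323, which rounds to 3.6883.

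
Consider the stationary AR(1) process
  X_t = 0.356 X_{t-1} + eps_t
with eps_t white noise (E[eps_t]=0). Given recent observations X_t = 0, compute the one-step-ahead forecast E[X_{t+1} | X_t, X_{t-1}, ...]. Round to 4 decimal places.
E[X_{t+1} \mid \mathcal F_t] = 0.0000

For an AR(p) model X_t = c + sum_i phi_i X_{t-i} + eps_t, the
one-step-ahead conditional mean is
  E[X_{t+1} | X_t, ...] = c + sum_i phi_i X_{t+1-i}.
Substitute known values:
  E[X_{t+1} | ...] = (0.356) * (0)
                   = 0.0000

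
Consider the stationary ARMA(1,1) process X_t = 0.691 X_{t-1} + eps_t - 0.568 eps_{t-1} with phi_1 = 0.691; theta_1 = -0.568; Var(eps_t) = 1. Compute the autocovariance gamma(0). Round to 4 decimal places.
\gamma(0) = 1.0290

Multiply the model equation by X_{t-k} and take expectations. With theta_0 = psi_0 = 1 and psi_j the MA(infinity) weights, this gives
  gamma(k) - sum_i phi_i gamma(k-i) = c_k,
  c_k = sigma^2 * sum_{j=k..q} theta_j psi_{j-k}   (c_k = 0 for k > q),
using gamma(-m) = gamma(m).
psi-weights needed (psi_j = theta_j + sum_i phi_i psi_{j-i}):
  psi_1 = theta_1 + phi_1 = -0.568 + (0.691) = 0.123
Right-hand sides:
  c_0 = sigma^2 (1 + theta_1 psi_1) = 1 * (1 + (-0.568)(0.123)) = 1 * 0.930136 = 0.930136
  c_1 = sigma^2 theta_1 = 1 * (-0.568) = -0.568
  c_2 = 0
Equations for k = 0 and k = 1 (AR order 1):
  gamma(0) = phi_1 gamma(1) + c_0
  gamma(1) = phi_1 gamma(0) + c_1
Substituting the second into the first: gamma(0) (1 - phi_1^2) = c_0 + phi_1 c_1, so
  gamma(0) = (c_0 + phi_1 c_1) / (1 - phi_1^2) = (0.930136 + (0.691)(-0.568)) / (1 - (0.691)^2) = 0.537648 / 0.522519 = 1.028954.
Therefore gamma(0) = 1.0290 (to 4 decimal places).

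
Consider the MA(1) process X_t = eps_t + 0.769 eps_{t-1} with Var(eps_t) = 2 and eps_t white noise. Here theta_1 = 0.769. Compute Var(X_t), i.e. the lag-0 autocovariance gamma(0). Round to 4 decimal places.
\gamma(0) = 3.1827

For an MA(q) process X_t = eps_t + sum_i theta_i eps_{t-i} with
Var(eps_t) = sigma^2, the variance is
  gamma(0) = sigma^2 * (1 + sum_i theta_i^2).
  sum_i theta_i^2 = (0.769)^2 = 0.591361.
  gamma(0) = 2 * (1 + 0.591361) = 2 * 1.591361 = 3.182722, which rounds to 3.1827.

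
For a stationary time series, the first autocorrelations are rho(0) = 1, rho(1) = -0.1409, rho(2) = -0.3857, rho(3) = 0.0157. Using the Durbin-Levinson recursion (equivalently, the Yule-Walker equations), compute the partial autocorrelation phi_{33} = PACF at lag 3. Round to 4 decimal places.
\phi_{33} = -0.1470

The PACF at lag k is phi_{kk}, the last component of the solution
to the Yule-Walker system G_k phi = r_k where
  (G_k)_{ij} = rho(|i - j|), (r_k)_i = rho(i), i,j = 1..k.
Equivalently, Durbin-Levinson gives phi_{kk} iteratively:
  phi_{11} = rho(1)
  phi_{kk} = [rho(k) - sum_{j=1..k-1} phi_{k-1,j} rho(k-j)]
            / [1 - sum_{j=1..k-1} phi_{k-1,j} rho(j)],
  phi_{k,j} = phi_{k-1,j} - phi_{kk} phi_{k-1,k-j},  j = 1..k-1.
Step k = 1:
  phi_11 = rho(1) = -0.1409.
Step k = 2:
  phi_22 = [rho(2) - phi_11 rho(1)] / [1 - phi_11 rho(1)] = [-0.3857 - (-0.1409)(-0.1409)] / [1 - (-0.1409)(-0.1409)]
         = -0.40555281 / 0.98014719 = -0.413767.
  Update: phi_21 = phi_11 - phi_22 phi_11 = -0.1409 - (-0.413767)(-0.1409) = -0.1992.
Step k = 3:
  phi_33 = [rho(3) - phi_21 rho(2) - phi_22 rho(1)] / [1 - phi_21 rho(1) - phi_22 rho(2)]
    numerator   = 0.0157 - (-0.1992)(-0.3857) - (-0.413767)(-0.1409) = -0.11943117
    denominator = 1 - (-0.1992)(-0.1409) - (-0.413767)(-0.3857) = 0.81234272
  phi_33 = -0.11943117 / 0.81234272 = -0.147.
Therefore phi_{33} = -0.1470.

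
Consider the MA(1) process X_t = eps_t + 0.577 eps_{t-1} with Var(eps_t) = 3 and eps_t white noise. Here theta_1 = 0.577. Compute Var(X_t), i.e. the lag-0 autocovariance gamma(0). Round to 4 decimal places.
\gamma(0) = 3.9988

For an MA(q) process X_t = eps_t + sum_i theta_i eps_{t-i} with
Var(eps_t) = sigma^2, the variance is
  gamma(0) = sigma^2 * (1 + sum_i theta_i^2).
  sum_i theta_i^2 = (0.577)^2 = 0.332929.
  gamma(0) = 3 * (1 + 0.332929) = 3 * 1.332929 = 3.998787, which rounds to 3.9988.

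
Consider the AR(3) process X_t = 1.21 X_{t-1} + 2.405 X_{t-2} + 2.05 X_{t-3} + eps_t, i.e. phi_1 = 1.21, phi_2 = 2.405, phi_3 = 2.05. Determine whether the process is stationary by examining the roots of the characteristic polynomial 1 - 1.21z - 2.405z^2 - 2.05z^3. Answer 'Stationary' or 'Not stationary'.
\text{Not stationary}

The AR(p) characteristic polynomial is P(z) = 1 - 1.21z - 2.405z^2 - 2.05z^3.
Stationarity requires all roots to lie outside the unit circle, i.e. |z| > 1 for every root.
Degree 3: look for a simple real root z0 first, then factor out (1 - z/z0) and solve the remaining quadratic.
Testing z0 = 0.4: P(0.4) = 1 + (-1.21)(0.4) + (-2.405)(0.4)^2 + (-2.05)(0.4)^3
  = 1 + (-0.484) + (-0.3848) + (-0.1312) = 0.  So z_0 = 0.4 is a root, |z_0| = 0.4.
Divide out the factor (1 - 2.5 z) = (1 - z/z0) (since 1/z0 = 2.5):
  P(z) = (1 - 2.5 z)(1 + (1.29) z + (0.82) z^2)
  [check: z-coef 1.29 - (2.5) = -1.21; z^2-coef 0.82 - (2.5)(1.29) = -2.405; z^3-coef -(2.5)(0.82) = -2.05.]
Remaining roots from the quadratic factor 1 + (1.29) z + (0.82) z^2:
  Set 1 + (1.29) z + (0.82) z^2 = 0, i.e. a z^2 + b z + c = 0 with a = 0.82, b = 1.29, c = 1.
  Discriminant D = b^2 - 4ac = (1.29)^2 - 4*(0.82)*1 = 1.6641 - (3.28) = -1.6159.
  D < 0, so the roots are the complex-conjugate pair z = (-b +/- i sqrt(-D)) / (2a) = -0.7866 +/- 0.7751i.
  For a conjugate pair |z|^2 = z * conj(z) = (product of roots) = c/a = 1/(0.82) = 1.219512, so |z| = sqrt(1.219512) = 1.1043 for both roots.
Moduli of all roots: 0.4000, 1.1043, 1.1043.
All moduli strictly greater than 1? No.
Verdict: Not stationary.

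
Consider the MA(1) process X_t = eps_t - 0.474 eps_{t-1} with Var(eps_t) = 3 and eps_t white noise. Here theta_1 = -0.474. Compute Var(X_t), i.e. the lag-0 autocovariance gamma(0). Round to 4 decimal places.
\gamma(0) = 3.6740

For an MA(q) process X_t = eps_t + sum_i theta_i eps_{t-i} with
Var(eps_t) = sigma^2, the variance is
  gamma(0) = sigma^2 * (1 + sum_i theta_i^2).
  sum_i theta_i^2 = (-0.474)^2 = 0.224676.
  gamma(0) = 3 * (1 + 0.224676) = 3 * 1.224676 = 3.674028, which rounds to 3.6740.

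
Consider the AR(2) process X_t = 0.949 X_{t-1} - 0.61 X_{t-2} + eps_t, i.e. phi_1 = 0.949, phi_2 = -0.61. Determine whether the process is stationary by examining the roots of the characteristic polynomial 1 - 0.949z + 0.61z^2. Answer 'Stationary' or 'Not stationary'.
\text{Stationary}

The AR(p) characteristic polynomial is P(z) = 1 - 0.949z + 0.61z^2.
Stationarity requires all roots to lie outside the unit circle, i.e. |z| > 1 for every root.
Set 1 + (-0.949) z + (0.61) z^2 = 0, i.e. a z^2 + b z + c = 0 with a = 0.61, b = -0.949, c = 1.
Discriminant D = b^2 - 4ac = (-0.949)^2 - 4*(0.61)*1 = 0.900601 - (2.44) = -1.539399.
D < 0, so the roots are the complex-conjugate pair z = (-b +/- i sqrt(-D)) / (2a) = 0.7779 +/- 1.017i.
For a conjugate pair |z|^2 = z * conj(z) = (product of roots) = c/a = 1/(0.61) = 1.639344, so |z| = sqrt(1.639344) = 1.2804 for both roots.
Moduli of all roots: 1.2804, 1.2804.
All moduli strictly greater than 1? Yes.
Verdict: Stationary.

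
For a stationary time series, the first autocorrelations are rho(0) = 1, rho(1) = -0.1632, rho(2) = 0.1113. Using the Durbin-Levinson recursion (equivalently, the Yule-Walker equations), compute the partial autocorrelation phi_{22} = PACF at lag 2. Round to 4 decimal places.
\phi_{22} = 0.0870

The PACF at lag k is phi_{kk}, the last component of the solution
to the Yule-Walker system G_k phi = r_k where
  (G_k)_{ij} = rho(|i - j|), (r_k)_i = rho(i), i,j = 1..k.
Equivalently, Durbin-Levinson gives phi_{kk} iteratively:
  phi_{11} = rho(1)
  phi_{kk} = [rho(k) - sum_{j=1..k-1} phi_{k-1,j} rho(k-j)]
            / [1 - sum_{j=1..k-1} phi_{k-1,j} rho(j)],
  phi_{k,j} = phi_{k-1,j} - phi_{kk} phi_{k-1,k-j},  j = 1..k-1.
Step k = 1:
  phi_11 = rho(1) = -0.1632.
Step k = 2:
  phi_22 = [rho(2) - phi_11 rho(1)] / [1 - phi_11 rho(1)] = [0.1113 - (-0.1632)(-0.1632)] / [1 - (-0.1632)(-0.1632)]
         = 0.08466576 / 0.97336576 = 0.087.
Therefore phi_{22} = 0.0870.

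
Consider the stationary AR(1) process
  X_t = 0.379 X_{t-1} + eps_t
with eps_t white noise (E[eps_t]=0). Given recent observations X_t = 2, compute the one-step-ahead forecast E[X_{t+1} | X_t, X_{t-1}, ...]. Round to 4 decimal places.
E[X_{t+1} \mid \mathcal F_t] = 0.7580

For an AR(p) model X_t = c + sum_i phi_i X_{t-i} + eps_t, the
one-step-ahead conditional mean is
  E[X_{t+1} | X_t, ...] = c + sum_i phi_i X_{t+1-i}.
Substitute known values:
  E[X_{t+1} | ...] = (0.379) * (2)
                   = 0.7580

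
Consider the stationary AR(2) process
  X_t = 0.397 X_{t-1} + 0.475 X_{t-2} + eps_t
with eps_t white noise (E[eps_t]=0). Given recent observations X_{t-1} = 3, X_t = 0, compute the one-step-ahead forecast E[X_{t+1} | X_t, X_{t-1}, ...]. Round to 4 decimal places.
E[X_{t+1} \mid \mathcal F_t] = 1.4250

For an AR(p) model X_t = c + sum_i phi_i X_{t-i} + eps_t, the
one-step-ahead conditional mean is
  E[X_{t+1} | X_t, ...] = c + sum_i phi_i X_{t+1-i}.
Substitute known values:
  E[X_{t+1} | ...] = (0.397) * (0) + (0.475) * (3)
                   = 1.4250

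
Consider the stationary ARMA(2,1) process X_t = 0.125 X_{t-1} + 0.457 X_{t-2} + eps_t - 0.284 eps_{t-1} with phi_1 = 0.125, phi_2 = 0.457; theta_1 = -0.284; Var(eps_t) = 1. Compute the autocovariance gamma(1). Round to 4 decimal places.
\gamma(1) = -0.2312

Multiply the model equation by X_{t-k} and take expectations. With theta_0 = psi_0 = 1 and psi_j the MA(infinity) weights, this gives
  gamma(k) - sum_i phi_i gamma(k-i) = c_k,
  c_k = sigma^2 * sum_{j=k..q} theta_j psi_{j-k}   (c_k = 0 for k > q),
using gamma(-m) = gamma(m).
psi-weights needed (psi_j = theta_j + sum_i phi_i psi_{j-i}):
  psi_1 = theta_1 + phi_1 = -0.284 + (0.125) = -0.159
Right-hand sides:
  c_0 = sigma^2 (1 + theta_1 psi_1) = 1 * (1 + (-0.284)(-0.159)) = 1 * 1.045156 = 1.045156
  c_1 = sigma^2 theta_1 = 1 * (-0.284) = -0.284
  c_2 = 0
Equations for k = 0, 1, 2 (AR order 2, c_2 = 0):
  (E0) gamma(0) = phi_1 gamma(1) + phi_2 gamma(2) + c_0
  (E1) gamma(1) = phi_1 gamma(0) + phi_2 gamma(1) + c_1
  (E2) gamma(2) = phi_1 gamma(1) + phi_2 gamma(0)
From (E1): gamma(1) = A gamma(0) + B with
  A = phi_1 / (1 - phi_2) = 0.125 / 0.543 = 0.230203,   B = c_1 / (1 - phi_2) = -0.284 / 0.543 = -0.52302.
Insert (E2) into (E0): gamma(0) (1 - phi_2^2) = phi_1 (1 + phi_2) gamma(1) + c_0.
  phi_1 (1 + phi_2) = (0.125)(1.457) = 0.182125,   1 - phi_2^2 = 0.791151.
Replace gamma(1) by A gamma(0) + B and collect gamma(0):
  gamma(0) [0.791151 - (0.182125)(0.230203)] = (0.182125)(-0.52302) + 1.045156
  gamma(0) * 0.749225 = 0.949901
  gamma(0) = 0.949901 / 0.749225 = 1.267844.
  gamma(1) = A gamma(0) + B = (0.230203)(1.267844) + (-0.52302) = -0.231159.
Therefore gamma(1) = -0.2312 (to 4 decimal places).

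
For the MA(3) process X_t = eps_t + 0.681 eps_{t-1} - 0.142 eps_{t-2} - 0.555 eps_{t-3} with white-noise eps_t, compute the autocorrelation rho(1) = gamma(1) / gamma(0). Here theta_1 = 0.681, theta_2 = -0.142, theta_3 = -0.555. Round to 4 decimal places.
\rho(1) = 0.3700

For an MA(q) process with theta_0 = 1, the autocovariance is
  gamma(k) = sigma^2 * sum_{i=0..q-k} theta_i * theta_{i+k},
and rho(k) = gamma(k) / gamma(0). Sigma^2 cancels.
  numerator   = (1)*(0.681) + (0.681)*(-0.142) + (-0.142)*(-0.555) = 0.663108.
  denominator = (1)^2 + (0.681)^2 + (-0.142)^2 + (-0.555)^2 = 1.79195.
  rho(1) = 0.663108 / 1.79195 = 0.3700.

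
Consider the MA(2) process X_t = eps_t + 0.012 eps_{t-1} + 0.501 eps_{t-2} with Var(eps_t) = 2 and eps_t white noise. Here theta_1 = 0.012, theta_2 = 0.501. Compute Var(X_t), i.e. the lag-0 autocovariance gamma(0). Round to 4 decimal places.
\gamma(0) = 2.5023

For an MA(q) process X_t = eps_t + sum_i theta_i eps_{t-i} with
Var(eps_t) = sigma^2, the variance is
  gamma(0) = sigma^2 * (1 + sum_i theta_i^2).
  sum_i theta_i^2 = (0.012)^2 + (0.501)^2 = 0.000144 + 0.251001 = 0.251145.
  gamma(0) = 2 * (1 + 0.251145) = 2 * 1.251145 = 2.50229, which rounds to 2.5023.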